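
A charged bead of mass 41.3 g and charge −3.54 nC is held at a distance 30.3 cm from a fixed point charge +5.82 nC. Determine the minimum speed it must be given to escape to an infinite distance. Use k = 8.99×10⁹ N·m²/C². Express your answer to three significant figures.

To just escape, total mechanical energy must reach zero at infinity: ½mv²_min + U = 0, so ½mv²_min = −U = |kQq|/r.
|U| = |kQq|/r = (8.99×10⁹ N·m²/C²)(5.82×10⁻⁹)(3.54×10⁻⁹)/(0.303) = 6.11×10⁻⁷ J.
v_min = √(2|U|/m) = √(2·6.11×10⁻⁷/0.0413) = 5.44×10⁻³ m/s.

5.44×10⁻³ m/s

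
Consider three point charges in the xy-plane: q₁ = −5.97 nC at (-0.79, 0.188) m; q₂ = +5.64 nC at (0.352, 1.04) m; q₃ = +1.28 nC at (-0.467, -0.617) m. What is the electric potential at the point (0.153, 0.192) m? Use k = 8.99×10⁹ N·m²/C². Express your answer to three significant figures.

The total potential is the scalar sum of each charge's contribution, V = Σ kqᵢ/rᵢ.
Distances from the field point to each charge: r₁ = 0.943 m, r₂ = 0.871 m, r₃ = 1.02 m.
V = k[(-5.97×10⁻⁹)/(0.943) + (5.64×10⁻⁹)/(0.871) + (1.28×10⁻⁹)/(1.02)] = 12.6 V.

12.6 V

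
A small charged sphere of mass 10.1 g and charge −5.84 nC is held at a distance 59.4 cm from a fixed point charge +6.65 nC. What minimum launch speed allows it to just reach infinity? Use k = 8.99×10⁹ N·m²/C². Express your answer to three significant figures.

0.0108 m/s

To just escape, total mechanical energy must reach zero at infinity: ½mv²_min + U = 0, so ½mv²_min = −U = |kQq|/r.
|U| = |kQq|/r = (8.99×10⁹ N·m²/C²)(6.65×10⁻⁹)(5.84×10⁻⁹)/(0.594) = 5.88×10⁻⁷ J.
v_min = √(2|U|/m) = √(2·5.88×10⁻⁷/0.0101) = 0.0108 m/s.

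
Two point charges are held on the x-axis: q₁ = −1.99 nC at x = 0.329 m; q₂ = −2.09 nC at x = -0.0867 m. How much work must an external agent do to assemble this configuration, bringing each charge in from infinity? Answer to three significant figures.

8.99×10⁻⁸ J

The assembly work is the sum of pairwise potential energies, U = Σ_{i<j} kqᵢqⱼ/rᵢⱼ.
Pair separations: r₁₂ = 0.416 m.
U = (8.99×10⁻⁸) = 8.99×10⁻⁸ J.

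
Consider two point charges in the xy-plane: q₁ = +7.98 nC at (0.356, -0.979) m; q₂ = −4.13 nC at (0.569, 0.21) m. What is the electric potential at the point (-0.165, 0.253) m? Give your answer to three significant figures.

3.13 V

Electric potential is a scalar, so the contributions from each charge add algebraically: V = Σ kqᵢ/rᵢ.
Distances from the field point to each charge: r₁ = 1.34 m, r₂ = 0.735 m.
V = k[(7.98×10⁻⁹)/(1.34) + (-4.13×10⁻⁹)/(0.735)] = 3.13 V.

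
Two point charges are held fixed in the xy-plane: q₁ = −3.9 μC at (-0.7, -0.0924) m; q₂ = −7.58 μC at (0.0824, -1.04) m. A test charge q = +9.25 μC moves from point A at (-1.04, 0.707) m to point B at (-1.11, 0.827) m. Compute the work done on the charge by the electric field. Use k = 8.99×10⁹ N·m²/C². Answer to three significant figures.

-0.0702 J

The work done by the electric force is W_field = −ΔU = −q(V_B − V_A) = q(V_A − V_B).
At A: distances to the source charges are 0.869 m, 2.08 m; V_A = Σ kqᵢ/rᵢ = -7.32×10⁴ V.
At B: distances to the source charges are 1.01 m, 2.22 m; V_B = Σ kqᵢ/rᵢ = -6.56×10⁴ V.
ΔV = V_B − V_A = 7590 V.
W_field = −qΔV = −(9.25×10⁻⁶ C)(7590 V) = -0.0702 J.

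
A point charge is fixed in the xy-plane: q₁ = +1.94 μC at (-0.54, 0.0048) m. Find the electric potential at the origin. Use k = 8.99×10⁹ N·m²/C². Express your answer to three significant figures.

3.23×10⁴ V

Electric potential is a scalar, so the contributions from each charge add algebraically: V = Σ kqᵢ/rᵢ.
Distances from the field point to each charge: r₁ = 0.540 m.
V = k[(1.94×10⁻⁶)/(0.540)] = 3.23×10⁴ V.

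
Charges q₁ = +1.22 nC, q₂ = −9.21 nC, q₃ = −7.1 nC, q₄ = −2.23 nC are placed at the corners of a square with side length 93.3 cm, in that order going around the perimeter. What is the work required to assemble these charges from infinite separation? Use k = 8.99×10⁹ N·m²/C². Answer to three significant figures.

7.29×10⁻⁷ J

The assembly work is the sum of pairwise potential energies, U = Σ_{i<j} kqᵢqⱼ/rᵢⱼ.
The four side pairs have separation 0.933 m and the two diagonal pairs 1.32 m.
Summing all 6 pair terms gives U = 7.29×10⁻⁷ J.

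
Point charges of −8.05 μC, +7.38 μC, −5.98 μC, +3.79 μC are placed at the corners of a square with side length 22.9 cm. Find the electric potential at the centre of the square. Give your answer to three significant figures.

The total potential is the scalar sum of each charge's contribution, V = Σ kqᵢ/rᵢ.
The distance from each corner to the centre is a√2/2 = 0.162 m.
V = k[(-8.05×10⁻⁶)/(0.162) + (7.38×10⁻⁶)/(0.162) + (-5.98×10⁻⁶)/(0.162) + (3.79×10⁻⁶)/(0.162)] = -1.59×10⁵ V.

-1.59×10⁵ V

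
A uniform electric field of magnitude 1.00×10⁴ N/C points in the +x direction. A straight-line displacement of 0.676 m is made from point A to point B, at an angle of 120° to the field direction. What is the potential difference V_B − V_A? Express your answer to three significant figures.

3380 V

Only the component of displacement along E changes the potential: ΔV = −E·d·cosθ.
ΔV = −(1.00×10⁴ V/m)(0.676 m)cos120° = 3380 V.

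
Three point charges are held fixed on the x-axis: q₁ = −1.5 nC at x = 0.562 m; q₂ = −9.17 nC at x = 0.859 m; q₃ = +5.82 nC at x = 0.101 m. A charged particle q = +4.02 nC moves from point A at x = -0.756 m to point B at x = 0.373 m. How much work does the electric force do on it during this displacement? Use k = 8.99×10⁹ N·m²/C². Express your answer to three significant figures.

The work done by the electric force is W_field = −ΔU = −q(V_B − V_A) = q(V_A − V_B).
At A: distances to the source charges are 1.32 m, 1.61 m, 0.857 m; V_A = Σ kqᵢ/rᵢ = -0.225 V.
At B: distances to the source charges are 0.189 m, 0.486 m, 0.272 m; V_B = Σ kqᵢ/rᵢ = -48.6 V.
ΔV = V_B − V_A = -48.4 V.
W_field = −qΔV = −(4.02×10⁻⁹ C)(-48.4 V) = 1.95×10⁻⁷ J.

1.95×10⁻⁷ J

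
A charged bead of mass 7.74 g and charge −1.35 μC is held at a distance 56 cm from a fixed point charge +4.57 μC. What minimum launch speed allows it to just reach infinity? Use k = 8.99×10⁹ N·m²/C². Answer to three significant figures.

To just escape, total mechanical energy must reach zero at infinity: ½mv²_min + U = 0, so ½mv²_min = −U = |kQq|/r.
|U| = |kQq|/r = (8.99×10⁹ N·m²/C²)(4.57×10⁻⁶)(1.35×10⁻⁶)/(0.560) = 0.0990 J.
v_min = √(2|U|/m) = √(2·0.0990/7.74×10⁻³) = 5.06 m/s.

5.06 m/s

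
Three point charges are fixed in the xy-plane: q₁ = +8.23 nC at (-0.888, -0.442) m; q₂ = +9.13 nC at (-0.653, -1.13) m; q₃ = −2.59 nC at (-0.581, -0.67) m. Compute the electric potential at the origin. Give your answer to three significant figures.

The total potential is the scalar sum of each charge's contribution, V = Σ kqᵢ/rᵢ.
Distances from the field point to each charge: r₁ = 0.992 m, r₂ = 1.31 m, r₃ = 0.887 m.
V = k[(8.23×10⁻⁹)/(0.992) + (9.13×10⁻⁹)/(1.31) + (-2.59×10⁻⁹)/(0.887)] = 111 V.

111 V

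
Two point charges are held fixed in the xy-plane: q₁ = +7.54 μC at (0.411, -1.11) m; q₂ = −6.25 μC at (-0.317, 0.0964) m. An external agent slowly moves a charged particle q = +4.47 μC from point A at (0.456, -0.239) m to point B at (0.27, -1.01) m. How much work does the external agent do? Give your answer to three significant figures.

1.50 J

For quasistatic motion the external work equals the change in potential energy: W_ext = qΔV = q(V_B − V_A).
At A: distances to the source charges are 0.872 m, 0.843 m; V_A = Σ kqᵢ/rᵢ = 1.10×10⁴ V.
At B: distances to the source charges are 0.173 m, 1.25 m; V_B = Σ kqᵢ/rᵢ = 3.47×10⁵ V.
ΔV = V_B − V_A = 3.36×10⁵ V.
W_ext = qΔV = (4.47×10⁻⁶ C)(3.36×10⁵ V) = 1.50 J.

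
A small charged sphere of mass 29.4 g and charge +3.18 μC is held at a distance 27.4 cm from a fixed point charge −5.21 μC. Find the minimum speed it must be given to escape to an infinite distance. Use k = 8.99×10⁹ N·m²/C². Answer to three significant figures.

To just escape, total mechanical energy must reach zero at infinity: ½mv²_min + U = 0, so ½mv²_min = −U = |kQq|/r.
|U| = |kQq|/r = (8.99×10⁹ N·m²/C²)(5.21×10⁻⁶)(3.18×10⁻⁶)/(0.274) = 0.544 J.
v_min = √(2|U|/m) = √(2·0.544/0.0294) = 6.08 m/s.

6.08 m/s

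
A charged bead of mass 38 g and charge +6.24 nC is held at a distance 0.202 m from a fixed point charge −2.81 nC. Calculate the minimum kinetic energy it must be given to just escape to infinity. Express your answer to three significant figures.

7.80×10⁻⁷ J

To just escape, total mechanical energy must reach zero at infinity: ½mv²_min + U = 0, so ½mv²_min = −U = |kQq|/r.
|U| = |kQq|/r = (8.99×10⁹ N·m²/C²)(2.81×10⁻⁹)(6.24×10⁻⁹)/(0.202) = 7.80×10⁻⁷ J.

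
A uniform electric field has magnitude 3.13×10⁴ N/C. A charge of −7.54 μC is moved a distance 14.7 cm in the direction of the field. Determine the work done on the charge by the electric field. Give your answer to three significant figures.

-0.0347 J

The potential change for a displacement 14.7 cm in the direction of the field is ΔV = −Ed = -4600 V.
W_field = −qΔV = -0.0347 J.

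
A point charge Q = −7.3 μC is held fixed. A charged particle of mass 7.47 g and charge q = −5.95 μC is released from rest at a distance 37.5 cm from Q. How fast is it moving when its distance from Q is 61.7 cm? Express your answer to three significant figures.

Only the electrostatic force acts, so mechanical energy is conserved: ½mv² = U₁ − U₂ = kQq(1/r₁ − 1/r₂).
U₁ − U₂ = (8.99×10⁹ N·m²/C²)(-7.30×10⁻⁶ C)(-5.95×10⁻⁶ C)(1/0.375 − 1/0.617) = 0.408 J.
v = √(2·0.408/7.47×10⁻³) = 10.5 m/s.

10.5 m/s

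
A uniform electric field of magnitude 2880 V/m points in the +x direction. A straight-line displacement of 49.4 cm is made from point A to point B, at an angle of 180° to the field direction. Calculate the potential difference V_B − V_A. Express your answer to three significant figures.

1420 V

Only the component of displacement along E changes the potential: ΔV = −E·d·cosθ.
ΔV = −(2880 V/m)(0.494 m)cos180° = 1420 V.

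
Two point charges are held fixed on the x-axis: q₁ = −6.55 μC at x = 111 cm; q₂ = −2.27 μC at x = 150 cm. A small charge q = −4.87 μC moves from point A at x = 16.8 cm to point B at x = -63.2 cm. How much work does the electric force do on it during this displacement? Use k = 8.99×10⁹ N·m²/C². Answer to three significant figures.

0.168 J

The work done by the electric force is W_field = −ΔU = −q(V_B − V_A) = q(V_A − V_B).
At A: distances to the source charges are 0.942 m, 1.33 m; V_A = Σ kqᵢ/rᵢ = -7.78×10⁴ V.
At B: distances to the source charges are 1.74 m, 2.13 m; V_B = Σ kqᵢ/rᵢ = -4.34×10⁴ V.
ΔV = V_B − V_A = 3.45×10⁴ V.
W_field = −qΔV = −(-4.87×10⁻⁶ C)(3.45×10⁴ V) = 0.168 J.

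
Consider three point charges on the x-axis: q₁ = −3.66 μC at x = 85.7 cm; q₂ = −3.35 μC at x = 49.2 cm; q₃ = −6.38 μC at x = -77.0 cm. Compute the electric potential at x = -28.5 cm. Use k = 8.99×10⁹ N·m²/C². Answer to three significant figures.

-1.86×10⁵ V

The total potential is the scalar sum of each charge's contribution, V = Σ kqᵢ/rᵢ.
Distances from the field point to each charge: r₁ = 1.14 m, r₂ = 0.777 m, r₃ = 0.485 m.
V = k[(-3.66×10⁻⁶)/(1.14) + (-3.35×10⁻⁶)/(0.777) + (-6.38×10⁻⁶)/(0.485)] = -1.86×10⁵ V.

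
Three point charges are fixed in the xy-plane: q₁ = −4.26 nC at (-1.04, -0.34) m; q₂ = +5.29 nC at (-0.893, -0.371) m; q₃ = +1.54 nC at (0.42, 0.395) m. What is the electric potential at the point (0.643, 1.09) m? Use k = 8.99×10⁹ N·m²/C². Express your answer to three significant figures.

24.1 V

Electric potential is a scalar, so the contributions from each charge add algebraically: V = Σ kqᵢ/rᵢ.
Distances from the field point to each charge: r₁ = 2.21 m, r₂ = 2.12 m, r₃ = 0.730 m.
V = k[(-4.26×10⁻⁹)/(2.21) + (5.29×10⁻⁹)/(2.12) + (1.54×10⁻⁹)/(0.730)] = 24.1 V.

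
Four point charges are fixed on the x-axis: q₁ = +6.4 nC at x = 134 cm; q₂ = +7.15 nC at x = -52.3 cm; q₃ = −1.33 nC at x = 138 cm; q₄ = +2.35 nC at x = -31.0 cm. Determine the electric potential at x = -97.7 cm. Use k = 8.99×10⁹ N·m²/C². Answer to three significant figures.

193 V

Electric potential is a scalar, so the contributions from each charge add algebraically: V = Σ kqᵢ/rᵢ.
Distances from the field point to each charge: r₁ = 2.32 m, r₂ = 0.454 m, r₃ = 2.36 m, r₄ = 0.667 m.
V = k[(6.40×10⁻⁹)/(2.32) + (7.15×10⁻⁹)/(0.454) + (-1.33×10⁻⁹)/(2.36) + (2.35×10⁻⁹)/(0.667)] = 193 V.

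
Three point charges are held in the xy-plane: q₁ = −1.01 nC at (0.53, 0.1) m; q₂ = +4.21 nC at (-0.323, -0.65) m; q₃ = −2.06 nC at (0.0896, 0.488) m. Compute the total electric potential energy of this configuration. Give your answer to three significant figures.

The work to assemble the configuration equals its total potential energy, U = Σ kqᵢqⱼ/rᵢⱼ over all pairs.
Pair separations: r₁₂ = 1.14 m, r₁₃ = 0.587 m, r₂₃ = 1.21 m.
U = (-3.37×10⁻⁸) + (3.19×10⁻⁸) + (-6.44×10⁻⁸) = -6.62×10⁻⁸ J.

-6.62×10⁻⁸ J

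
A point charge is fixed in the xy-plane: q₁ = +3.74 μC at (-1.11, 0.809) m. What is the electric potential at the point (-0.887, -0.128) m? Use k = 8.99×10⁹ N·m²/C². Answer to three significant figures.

3.49×10⁴ V

The total potential is the scalar sum of each charge's contribution, V = Σ kqᵢ/rᵢ.
Distances from the field point to each charge: r₁ = 0.963 m.
V = k[(3.74×10⁻⁶)/(0.963)] = 3.49×10⁴ V.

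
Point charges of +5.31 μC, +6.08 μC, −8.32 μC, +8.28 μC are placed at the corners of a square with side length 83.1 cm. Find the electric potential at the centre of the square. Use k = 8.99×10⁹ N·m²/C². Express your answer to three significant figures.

The total potential is the scalar sum of each charge's contribution, V = Σ kqᵢ/rᵢ.
The distance from each corner to the centre is a√2/2 = 0.588 m.
V = k[(5.31×10⁻⁶)/(0.588) + (6.08×10⁻⁶)/(0.588) + (-8.32×10⁻⁶)/(0.588) + (8.28×10⁻⁶)/(0.588)] = 1.74×10⁵ V.

1.74×10⁵ V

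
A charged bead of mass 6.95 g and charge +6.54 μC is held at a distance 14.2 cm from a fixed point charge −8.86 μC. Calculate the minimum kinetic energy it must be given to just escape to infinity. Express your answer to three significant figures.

To just escape, total mechanical energy must reach zero at infinity: ½mv²_min + U = 0, so ½mv²_min = −U = |kQq|/r.
|U| = |kQq|/r = (8.99×10⁹ N·m²/C²)(8.86×10⁻⁶)(6.54×10⁻⁶)/(0.142) = 3.67 J.

3.67 J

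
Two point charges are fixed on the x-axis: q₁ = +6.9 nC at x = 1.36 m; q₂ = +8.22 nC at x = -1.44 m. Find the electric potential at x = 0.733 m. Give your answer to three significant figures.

133 V

Electric potential is a scalar, so the contributions from each charge add algebraically: V = Σ kqᵢ/rᵢ.
Distances from the field point to each charge: r₁ = 0.627 m, r₂ = 2.17 m.
V = k[(6.90×10⁻⁹)/(0.627) + (8.22×10⁻⁹)/(2.17)] = 133 V.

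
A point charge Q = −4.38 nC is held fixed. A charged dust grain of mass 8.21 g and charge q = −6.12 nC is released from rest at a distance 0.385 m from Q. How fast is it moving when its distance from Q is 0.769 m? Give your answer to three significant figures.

Only the electrostatic force acts, so mechanical energy is conserved: ½mv² = U₁ − U₂ = kQq(1/r₁ − 1/r₂).
U₁ − U₂ = (8.99×10⁹ N·m²/C²)(-4.38×10⁻⁹ C)(-6.12×10⁻⁹ C)(1/0.385 − 1/0.769) = 3.13×10⁻⁷ J.
v = √(2·3.13×10⁻⁷/8.21×10⁻³) = 8.73×10⁻³ m/s.

8.73×10⁻³ m/s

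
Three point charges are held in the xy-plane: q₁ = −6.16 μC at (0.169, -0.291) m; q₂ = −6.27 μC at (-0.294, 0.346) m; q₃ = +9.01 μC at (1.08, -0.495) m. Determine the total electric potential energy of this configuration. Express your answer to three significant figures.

-0.409 J

The assembly work is the sum of pairwise potential energies, U = Σ_{i<j} kqᵢqⱼ/rᵢⱼ.
Pair separations: r₁₂ = 0.787 m, r₁₃ = 0.934 m, r₂₃ = 1.61 m.
U = (0.441) + (-0.534) + (-0.315) = -0.409 J.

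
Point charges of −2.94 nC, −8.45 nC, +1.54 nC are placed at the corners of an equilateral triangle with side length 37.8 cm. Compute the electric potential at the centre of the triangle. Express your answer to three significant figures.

The total potential is the scalar sum of each charge's contribution, V = Σ kqᵢ/rᵢ.
The distance from each vertex to the centroid is a/√3 = 0.218 m.
V = k[(-2.94×10⁻⁹)/(0.218) + (-8.45×10⁻⁹)/(0.218) + (1.54×10⁻⁹)/(0.218)] = -406 V.

-406 V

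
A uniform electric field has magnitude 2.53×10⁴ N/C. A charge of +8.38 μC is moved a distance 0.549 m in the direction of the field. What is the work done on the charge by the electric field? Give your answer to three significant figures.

0.116 J

The potential change for a displacement 0.549 m in the direction of the field is ΔV = −Ed = -1.39×10⁴ V.
W_field = −qΔV = 0.116 J.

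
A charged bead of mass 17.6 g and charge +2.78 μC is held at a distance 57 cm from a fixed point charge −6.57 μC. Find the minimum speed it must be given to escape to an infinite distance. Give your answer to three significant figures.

5.72 m/s

To just escape, total mechanical energy must reach zero at infinity: ½mv²_min + U = 0, so ½mv²_min = −U = |kQq|/r.
|U| = |kQq|/r = (8.99×10⁹ N·m²/C²)(6.57×10⁻⁶)(2.78×10⁻⁶)/(0.570) = 0.288 J.
v_min = √(2|U|/m) = √(2·0.288/0.0176) = 5.72 m/s.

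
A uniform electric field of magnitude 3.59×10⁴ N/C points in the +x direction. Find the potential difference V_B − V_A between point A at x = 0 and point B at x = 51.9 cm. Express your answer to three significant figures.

-1.86×10⁴ V

In a uniform field, potential decreases in the direction of E: V_B − V_A = −E·Δx.
V_B − V_A = −(3.59×10⁴ V/m)(0.519 m) = -1.86×10⁴ V.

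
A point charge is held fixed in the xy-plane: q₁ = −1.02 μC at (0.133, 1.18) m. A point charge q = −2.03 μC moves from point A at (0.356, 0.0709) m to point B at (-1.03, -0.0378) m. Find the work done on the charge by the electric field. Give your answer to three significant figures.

5.40×10⁻³ J

The work done by the electric force is W_field = −ΔU = −q(V_B − V_A) = q(V_A − V_B).
At A: distance to the source charge is 1.13 m; V_A = kq₁/r = -8110 V.
At B: distance to the source charge is 1.68 m; V_B = kq₁/r = -5450 V.
ΔV = V_B − V_A = 2660 V.
W_field = −qΔV = −(-2.03×10⁻⁶ C)(2660 V) = 5.40×10⁻³ J.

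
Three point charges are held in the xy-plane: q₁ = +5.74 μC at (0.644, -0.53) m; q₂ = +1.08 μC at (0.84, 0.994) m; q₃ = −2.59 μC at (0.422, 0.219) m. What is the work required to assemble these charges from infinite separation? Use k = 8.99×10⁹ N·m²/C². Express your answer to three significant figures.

-0.163 J

The work to assemble the configuration equals its total potential energy, U = Σ kqᵢqⱼ/rᵢⱼ over all pairs.
Pair separations: r₁₂ = 1.54 m, r₁₃ = 0.781 m, r₂₃ = 0.881 m.
U = (0.0363) + (-0.171) + (-0.0286) = -0.163 J.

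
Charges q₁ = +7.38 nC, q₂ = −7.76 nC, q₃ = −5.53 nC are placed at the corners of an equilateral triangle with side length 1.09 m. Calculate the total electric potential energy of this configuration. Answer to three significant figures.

The assembly work is the sum of pairwise potential energies, U = Σ_{i<j} kqᵢqⱼ/rᵢⱼ.
All three pair separations equal the side length, 1.09 m.
U = (-4.72×10⁻⁷) + (-3.37×10⁻⁷) + (3.54×10⁻⁷) = -4.55×10⁻⁷ J.

-4.55×10⁻⁷ J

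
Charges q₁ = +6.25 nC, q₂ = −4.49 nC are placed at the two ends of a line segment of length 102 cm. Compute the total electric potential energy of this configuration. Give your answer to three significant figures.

-2.47×10⁻⁷ J

The work to assemble the configuration equals its total potential energy, U = Σ kqᵢqⱼ/rᵢⱼ over all pairs.
The separation is r = 1.02 m.
U = (-2.47×10⁻⁷) = -2.47×10⁻⁷ J.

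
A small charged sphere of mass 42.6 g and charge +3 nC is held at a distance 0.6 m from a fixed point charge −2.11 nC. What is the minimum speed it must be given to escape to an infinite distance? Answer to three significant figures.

2.11×10⁻³ m/s

To just escape, total mechanical energy must reach zero at infinity: ½mv²_min + U = 0, so ½mv²_min = −U = |kQq|/r.
|U| = |kQq|/r = (8.99×10⁹ N·m²/C²)(2.11×10⁻⁹)(3.00×10⁻⁹)/(0.600) = 9.48×10⁻⁸ J.
v_min = √(2|U|/m) = √(2·9.48×10⁻⁸/0.0426) = 2.11×10⁻³ m/s.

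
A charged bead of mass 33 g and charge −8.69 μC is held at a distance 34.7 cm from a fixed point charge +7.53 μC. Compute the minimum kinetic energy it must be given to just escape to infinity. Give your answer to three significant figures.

1.70 J

To just escape, total mechanical energy must reach zero at infinity: ½mv²_min + U = 0, so ½mv²_min = −U = |kQq|/r.
|U| = |kQq|/r = (8.99×10⁹ N·m²/C²)(7.53×10⁻⁶)(8.69×10⁻⁶)/(0.347) = 1.70 J.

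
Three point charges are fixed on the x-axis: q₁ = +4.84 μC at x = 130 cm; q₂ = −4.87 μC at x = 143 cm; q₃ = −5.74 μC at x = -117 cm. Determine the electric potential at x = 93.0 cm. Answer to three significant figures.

Electric potential is a scalar, so the contributions from each charge add algebraically: V = Σ kqᵢ/rᵢ.
Distances from the field point to each charge: r₁ = 0.370 m, r₂ = 0.500 m, r₃ = 2.10 m.
V = k[(4.84×10⁻⁶)/(0.370) + (-4.87×10⁻⁶)/(0.500) + (-5.74×10⁻⁶)/(2.10)] = 5460 V.

5460 V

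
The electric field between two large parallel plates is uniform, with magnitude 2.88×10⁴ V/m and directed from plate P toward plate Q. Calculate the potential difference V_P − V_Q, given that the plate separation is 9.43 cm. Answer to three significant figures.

In a uniform field, potential decreases in the direction of E: ΔV = −E·d for a displacement d parallel to E.
Going from Q to P is a displacement of 9.43 cm opposite to the field, so V_P − V_Q = +Ed = 2720 V.

2720 V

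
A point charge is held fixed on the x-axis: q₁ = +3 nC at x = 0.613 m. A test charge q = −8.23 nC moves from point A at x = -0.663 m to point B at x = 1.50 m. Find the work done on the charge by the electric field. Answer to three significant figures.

7.63×10⁻⁸ J

The work done by the electric force is W_field = −ΔU = −q(V_B − V_A) = q(V_A − V_B).
At A: distance to the source charge is 1.28 m; V_A = kq₁/r = 21.1 V.
At B: distance to the source charge is 0.887 m; V_B = kq₁/r = 30.4 V.
ΔV = V_B − V_A = 9.27 V.
W_field = −qΔV = −(-8.23×10⁻⁹ C)(9.27 V) = 7.63×10⁻⁸ J.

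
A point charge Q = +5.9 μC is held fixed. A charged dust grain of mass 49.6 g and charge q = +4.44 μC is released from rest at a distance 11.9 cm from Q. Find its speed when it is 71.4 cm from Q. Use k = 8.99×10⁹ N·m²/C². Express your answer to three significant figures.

8.15 m/s

Only the electrostatic force acts, so mechanical energy is conserved: ½mv² = U₁ − U₂ = kQq(1/r₁ − 1/r₂).
U₁ − U₂ = (8.99×10⁹ N·m²/C²)(5.90×10⁻⁶ C)(4.44×10⁻⁶ C)(1/0.119 − 1/0.714) = 1.65 J.
v = √(2·1.65/0.0496) = 8.15 m/s.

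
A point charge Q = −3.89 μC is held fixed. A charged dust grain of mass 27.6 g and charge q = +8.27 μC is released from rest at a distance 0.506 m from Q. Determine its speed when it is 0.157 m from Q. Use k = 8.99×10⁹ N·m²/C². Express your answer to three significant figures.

Only the electrostatic force acts, so mechanical energy is conserved: ½mv² = U₁ − U₂ = kQq(1/r₁ − 1/r₂).
U₁ − U₂ = (8.99×10⁹ N·m²/C²)(-3.89×10⁻⁶ C)(8.27×10⁻⁶ C)(1/0.506 − 1/0.157) = 1.27 J.
v = √(2·1.27/0.0276) = 9.60 m/s.

9.60 m/s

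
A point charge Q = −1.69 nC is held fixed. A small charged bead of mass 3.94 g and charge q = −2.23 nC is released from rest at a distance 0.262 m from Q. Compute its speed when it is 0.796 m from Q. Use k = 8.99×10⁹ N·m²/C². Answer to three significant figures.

6.64×10⁻³ m/s

Only the electrostatic force acts, so mechanical energy is conserved: ½mv² = U₁ − U₂ = kQq(1/r₁ − 1/r₂).
U₁ − U₂ = (8.99×10⁹ N·m²/C²)(-1.69×10⁻⁹ C)(-2.23×10⁻⁹ C)(1/0.262 − 1/0.796) = 8.68×10⁻⁸ J.
v = √(2·8.68×10⁻⁸/3.94×10⁻³) = 6.64×10⁻³ m/s.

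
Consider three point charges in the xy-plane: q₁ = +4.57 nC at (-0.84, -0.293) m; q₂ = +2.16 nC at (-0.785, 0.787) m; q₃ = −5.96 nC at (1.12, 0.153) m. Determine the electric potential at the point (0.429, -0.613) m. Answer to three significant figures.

The total potential is the scalar sum of each charge's contribution, V = Σ kqᵢ/rᵢ.
Distances from the field point to each charge: r₁ = 1.31 m, r₂ = 1.85 m, r₃ = 1.03 m.
V = k[(4.57×10⁻⁹)/(1.31) + (2.16×10⁻⁹)/(1.85) + (-5.96×10⁻⁹)/(1.03)] = -10.1 V.

-10.1 V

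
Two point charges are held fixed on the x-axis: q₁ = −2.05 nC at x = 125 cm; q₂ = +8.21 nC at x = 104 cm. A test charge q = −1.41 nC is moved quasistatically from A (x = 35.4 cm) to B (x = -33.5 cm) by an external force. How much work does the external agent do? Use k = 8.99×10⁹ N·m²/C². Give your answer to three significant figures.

6.34×10⁻⁸ J

For quasistatic motion the external work equals the change in potential energy: W_ext = qΔV = q(V_B − V_A).
At A: distances to the source charges are 0.896 m, 0.686 m; V_A = Σ kqᵢ/rᵢ = 87.0 V.
At B: distances to the source charges are 1.58 m, 1.38 m; V_B = Σ kqᵢ/rᵢ = 42.1 V.
ΔV = V_B − V_A = -45.0 V.
W_ext = qΔV = (-1.41×10⁻⁹ C)(-45.0 V) = 6.34×10⁻⁸ J.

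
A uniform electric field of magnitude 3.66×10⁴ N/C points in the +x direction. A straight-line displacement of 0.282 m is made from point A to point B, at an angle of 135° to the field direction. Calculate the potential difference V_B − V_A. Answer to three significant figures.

7300 V

Only the component of displacement along E changes the potential: ΔV = −E·d·cosθ.
ΔV = −(3.66×10⁴ V/m)(0.282 m)cos135° = 7300 V.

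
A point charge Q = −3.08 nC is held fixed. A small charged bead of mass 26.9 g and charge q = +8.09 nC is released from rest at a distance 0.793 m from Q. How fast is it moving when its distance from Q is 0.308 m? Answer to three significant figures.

Only the electrostatic force acts, so mechanical energy is conserved: ½mv² = U₁ − U₂ = kQq(1/r₁ − 1/r₂).
U₁ − U₂ = (8.99×10⁹ N·m²/C²)(-3.08×10⁻⁹ C)(8.09×10⁻⁹ C)(1/0.793 − 1/0.308) = 4.45×10⁻⁷ J.
v = √(2·4.45×10⁻⁷/0.0269) = 5.75×10⁻³ m/s.

5.75×10⁻³ m/s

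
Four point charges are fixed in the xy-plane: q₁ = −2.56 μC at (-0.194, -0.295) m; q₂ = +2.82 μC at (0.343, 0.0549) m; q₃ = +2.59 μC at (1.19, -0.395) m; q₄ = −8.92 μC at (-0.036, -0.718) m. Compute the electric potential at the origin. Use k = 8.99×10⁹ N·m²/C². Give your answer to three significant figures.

-8.52×10⁴ V

Electric potential is a scalar, so the contributions from each charge add algebraically: V = Σ kqᵢ/rᵢ.
Distances from the field point to each charge: r₁ = 0.353 m, r₂ = 0.347 m, r₃ = 1.25 m, r₄ = 0.719 m.
V = k[(-2.56×10⁻⁶)/(0.353) + (2.82×10⁻⁶)/(0.347) + (2.59×10⁻⁶)/(1.25) + (-8.92×10⁻⁶)/(0.719)] = -8.52×10⁴ V.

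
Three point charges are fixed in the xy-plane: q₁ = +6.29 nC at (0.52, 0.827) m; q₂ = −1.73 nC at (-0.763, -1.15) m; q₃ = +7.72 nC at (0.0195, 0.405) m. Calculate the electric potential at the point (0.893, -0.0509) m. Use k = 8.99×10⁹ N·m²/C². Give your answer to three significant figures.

122 V

Electric potential is a scalar, so the contributions from each charge add algebraically: V = Σ kqᵢ/rᵢ.
Distances from the field point to each charge: r₁ = 0.954 m, r₂ = 1.99 m, r₃ = 0.985 m.
V = k[(6.29×10⁻⁹)/(0.954) + (-1.73×10⁻⁹)/(1.99) + (7.72×10⁻⁹)/(0.985)] = 122 V.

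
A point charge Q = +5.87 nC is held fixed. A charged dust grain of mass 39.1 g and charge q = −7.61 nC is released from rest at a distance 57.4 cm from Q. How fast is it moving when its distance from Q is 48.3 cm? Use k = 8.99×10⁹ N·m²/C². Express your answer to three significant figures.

2.60×10⁻³ m/s

Only the electrostatic force acts, so mechanical energy is conserved: ½mv² = U₁ − U₂ = kQq(1/r₁ − 1/r₂).
U₁ − U₂ = (8.99×10⁹ N·m²/C²)(5.87×10⁻⁹ C)(-7.61×10⁻⁹ C)(1/0.574 − 1/0.483) = 1.32×10⁻⁷ J.
v = √(2·1.32×10⁻⁷/0.0391) = 2.60×10⁻³ m/s.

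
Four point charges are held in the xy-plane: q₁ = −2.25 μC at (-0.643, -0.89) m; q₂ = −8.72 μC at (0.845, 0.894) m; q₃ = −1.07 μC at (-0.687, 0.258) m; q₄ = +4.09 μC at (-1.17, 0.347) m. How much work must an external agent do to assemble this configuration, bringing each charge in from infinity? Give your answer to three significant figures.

The work to assemble the configuration equals its total potential energy, U = Σ kqᵢqⱼ/rᵢⱼ over all pairs.
Pair separations: r₁₂ = 2.32 m, r₁₃ = 1.15 m, r₁₄ = 1.34 m, r₂₃ = 1.66 m, r₂₄ = 2.09 m, r₃₄ = 0.491 m.
Summing all 6 pair terms gives U = -0.150 J.

-0.150 J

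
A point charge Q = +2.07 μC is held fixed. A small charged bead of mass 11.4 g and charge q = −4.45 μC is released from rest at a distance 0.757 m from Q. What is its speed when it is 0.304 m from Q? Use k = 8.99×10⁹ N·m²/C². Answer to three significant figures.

5.35 m/s

Only the electrostatic force acts, so mechanical energy is conserved: ½mv² = U₁ − U₂ = kQq(1/r₁ − 1/r₂).
U₁ − U₂ = (8.99×10⁹ N·m²/C²)(2.07×10⁻⁶ C)(-4.45×10⁻⁶ C)(1/0.757 − 1/0.304) = 0.163 J.
v = √(2·0.163/0.0114) = 5.35 m/s.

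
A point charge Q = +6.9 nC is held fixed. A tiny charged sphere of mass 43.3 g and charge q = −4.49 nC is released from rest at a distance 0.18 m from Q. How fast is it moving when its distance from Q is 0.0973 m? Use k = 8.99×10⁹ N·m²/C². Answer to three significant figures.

7.79×10⁻³ m/s

Only the electrostatic force acts, so mechanical energy is conserved: ½mv² = U₁ − U₂ = kQq(1/r₁ − 1/r₂).
U₁ − U₂ = (8.99×10⁹ N·m²/C²)(6.90×10⁻⁹ C)(-4.49×10⁻⁹ C)(1/0.180 − 1/0.0973) = 1.32×10⁻⁶ J.
v = √(2·1.32×10⁻⁶/0.0433) = 7.79×10⁻³ m/s.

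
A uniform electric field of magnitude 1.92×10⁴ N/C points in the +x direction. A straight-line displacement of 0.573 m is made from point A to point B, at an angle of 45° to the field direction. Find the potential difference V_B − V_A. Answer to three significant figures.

-7780 V

Only the component of displacement along E changes the potential: ΔV = −E·d·cosθ.
ΔV = −(1.92×10⁴ V/m)(0.573 m)cos45° = -7780 V.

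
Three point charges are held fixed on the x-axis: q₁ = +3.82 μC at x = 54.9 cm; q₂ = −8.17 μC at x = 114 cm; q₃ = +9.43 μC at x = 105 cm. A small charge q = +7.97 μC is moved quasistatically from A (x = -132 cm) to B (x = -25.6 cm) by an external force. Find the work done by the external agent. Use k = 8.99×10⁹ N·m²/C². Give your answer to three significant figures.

For quasistatic motion the external work equals the change in potential energy: W_ext = qΔV = q(V_B − V_A).
At A: distances to the source charges are 1.87 m, 2.46 m, 2.37 m; V_A = Σ kqᵢ/rᵢ = 2.43×10⁴ V.
At B: distances to the source charges are 0.805 m, 1.40 m, 1.31 m; V_B = Σ kqᵢ/rᵢ = 5.50×10⁴ V.
ΔV = V_B − V_A = 3.07×10⁴ V.
W_ext = qΔV = (7.97×10⁻⁶ C)(3.07×10⁴ V) = 0.244 J.

0.244 J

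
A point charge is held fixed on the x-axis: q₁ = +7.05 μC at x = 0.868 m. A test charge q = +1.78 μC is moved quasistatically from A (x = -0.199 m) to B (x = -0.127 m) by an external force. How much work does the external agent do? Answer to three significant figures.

7.65×10⁻³ J

For quasistatic motion the external work equals the change in potential energy: W_ext = qΔV = q(V_B − V_A).
At A: distance to the source charge is 1.07 m; V_A = kq₁/r = 5.94×10⁴ V.
At B: distance to the source charge is 0.995 m; V_B = kq₁/r = 6.37×10⁴ V.
ΔV = V_B − V_A = 4300 V.
W_ext = qΔV = (1.78×10⁻⁶ C)(4300 V) = 7.65×10⁻³ J.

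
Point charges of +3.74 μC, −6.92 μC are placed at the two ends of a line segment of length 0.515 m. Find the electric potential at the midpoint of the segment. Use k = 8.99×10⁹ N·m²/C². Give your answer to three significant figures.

The total potential is the scalar sum of each charge's contribution, V = Σ kqᵢ/rᵢ.
Each charge is 0.258 m from the midpoint.
V = k[(3.74×10⁻⁶)/(0.258) + (-6.92×10⁻⁶)/(0.258)] = -1.11×10⁵ V.

-1.11×10⁵ V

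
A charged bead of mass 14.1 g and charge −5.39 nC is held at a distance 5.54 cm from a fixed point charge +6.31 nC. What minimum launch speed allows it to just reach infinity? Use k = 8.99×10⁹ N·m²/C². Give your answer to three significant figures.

0.0280 m/s

To just escape, total mechanical energy must reach zero at infinity: ½mv²_min + U = 0, so ½mv²_min = −U = |kQq|/r.
|U| = |kQq|/r = (8.99×10⁹ N·m²/C²)(6.31×10⁻⁹)(5.39×10⁻⁹)/(0.0554) = 5.52×10⁻⁶ J.
v_min = √(2|U|/m) = √(2·5.52×10⁻⁶/0.0141) = 0.0280 m/s.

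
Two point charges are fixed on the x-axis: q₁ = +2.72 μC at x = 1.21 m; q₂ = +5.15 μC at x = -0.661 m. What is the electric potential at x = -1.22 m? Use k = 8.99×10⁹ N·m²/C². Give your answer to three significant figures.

9.29×10⁴ V

The total potential is the scalar sum of each charge's contribution, V = Σ kqᵢ/rᵢ.
Distances from the field point to each charge: r₁ = 2.43 m, r₂ = 0.559 m.
V = k[(2.72×10⁻⁶)/(2.43) + (5.15×10⁻⁶)/(0.559)] = 9.29×10⁴ V.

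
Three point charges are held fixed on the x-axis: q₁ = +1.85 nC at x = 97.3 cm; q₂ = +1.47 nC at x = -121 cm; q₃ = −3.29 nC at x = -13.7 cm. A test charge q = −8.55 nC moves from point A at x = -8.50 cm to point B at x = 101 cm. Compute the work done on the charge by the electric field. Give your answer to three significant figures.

8.30×10⁻⁶ J

The work done by the electric force is W_field = −ΔU = −q(V_B − V_A) = q(V_A − V_B).
At A: distances to the source charges are 1.06 m, 1.12 m, 0.0520 m; V_A = Σ kqᵢ/rᵢ = -541 V.
At B: distances to the source charges are 0.0370 m, 2.22 m, 1.15 m; V_B = Σ kqᵢ/rᵢ = 430 V.
ΔV = V_B − V_A = 971 V.
W_field = −qΔV = −(-8.55×10⁻⁹ C)(971 V) = 8.30×10⁻⁶ J.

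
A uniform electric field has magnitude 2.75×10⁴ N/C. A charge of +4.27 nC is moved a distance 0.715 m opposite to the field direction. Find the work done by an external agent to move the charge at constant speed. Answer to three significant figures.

The potential change for a displacement 0.715 m opposite to the field direction is ΔV = +Ed = 1.97×10⁴ V.
W_ext = qΔV = 8.40×10⁻⁵ J.

8.40×10⁻⁵ J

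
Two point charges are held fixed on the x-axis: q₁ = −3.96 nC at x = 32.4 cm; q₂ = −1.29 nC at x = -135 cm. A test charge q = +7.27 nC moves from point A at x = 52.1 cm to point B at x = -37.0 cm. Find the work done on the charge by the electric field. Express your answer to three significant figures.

The work done by the electric force is W_field = −ΔU = −q(V_B − V_A) = q(V_A − V_B).
At A: distances to the source charges are 0.197 m, 1.87 m; V_A = Σ kqᵢ/rᵢ = -187 V.
At B: distances to the source charges are 0.694 m, 0.980 m; V_B = Σ kqᵢ/rᵢ = -63.1 V.
ΔV = V_B − V_A = 124 V.
W_field = −qΔV = −(7.27×10⁻⁹ C)(124 V) = -9.00×10⁻⁷ J.

-9.00×10⁻⁷ J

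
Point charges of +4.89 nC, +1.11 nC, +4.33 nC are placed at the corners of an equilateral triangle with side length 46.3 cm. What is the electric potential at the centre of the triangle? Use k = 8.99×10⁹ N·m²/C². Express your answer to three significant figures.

347 V

Electric potential is a scalar, so the contributions from each charge add algebraically: V = Σ kqᵢ/rᵢ.
The distance from each vertex to the centroid is a/√3 = 0.267 m.
V = k[(4.89×10⁻⁹)/(0.267) + (1.11×10⁻⁹)/(0.267) + (4.33×10⁻⁹)/(0.267)] = 347 V.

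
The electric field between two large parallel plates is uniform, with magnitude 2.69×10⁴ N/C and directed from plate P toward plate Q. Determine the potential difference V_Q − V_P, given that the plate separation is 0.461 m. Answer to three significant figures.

In a uniform field, potential decreases in the direction of E: ΔV = −E·d for a displacement d parallel to E.
Going from P to Q is a displacement of 0.461 m along the field, so V_Q − V_P = −Ed = -1.24×10⁴ V.

-1.24×10⁴ V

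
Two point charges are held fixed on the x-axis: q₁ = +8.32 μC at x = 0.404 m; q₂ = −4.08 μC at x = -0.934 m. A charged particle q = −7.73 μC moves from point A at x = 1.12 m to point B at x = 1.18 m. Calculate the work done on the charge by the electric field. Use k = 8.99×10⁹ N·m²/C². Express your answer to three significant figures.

The work done by the electric force is W_field = −ΔU = −q(V_B − V_A) = q(V_A − V_B).
At A: distances to the source charges are 0.716 m, 2.05 m; V_A = Σ kqᵢ/rᵢ = 8.66×10⁴ V.
At B: distances to the source charges are 0.776 m, 2.11 m; V_B = Σ kqᵢ/rᵢ = 7.90×10⁴ V.
ΔV = V_B − V_A = -7570 V.
W_field = −qΔV = −(-7.73×10⁻⁶ C)(-7570 V) = -0.0585 J.

-0.0585 J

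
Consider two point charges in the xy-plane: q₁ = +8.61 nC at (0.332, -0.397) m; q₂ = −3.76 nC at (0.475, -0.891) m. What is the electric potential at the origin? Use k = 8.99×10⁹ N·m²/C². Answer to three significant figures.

Electric potential is a scalar, so the contributions from each charge add algebraically: V = Σ kqᵢ/rᵢ.
Distances from the field point to each charge: r₁ = 0.518 m, r₂ = 1.01 m.
V = k[(8.61×10⁻⁹)/(0.518) + (-3.76×10⁻⁹)/(1.01)] = 116 V.

116 V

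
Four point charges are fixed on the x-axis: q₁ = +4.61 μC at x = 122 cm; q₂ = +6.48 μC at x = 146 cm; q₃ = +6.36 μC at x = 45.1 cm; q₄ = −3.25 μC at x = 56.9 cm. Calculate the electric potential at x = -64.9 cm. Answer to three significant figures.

7.78×10⁴ V

Electric potential is a scalar, so the contributions from each charge add algebraically: V = Σ kqᵢ/rᵢ.
Distances from the field point to each charge: r₁ = 1.87 m, r₂ = 2.11 m, r₃ = 1.10 m, r₄ = 1.22 m.
V = k[(4.61×10⁻⁶)/(1.87) + (6.48×10⁻⁶)/(2.11) + (6.36×10⁻⁶)/(1.10) + (-3.25×10⁻⁶)/(1.22)] = 7.78×10⁴ V.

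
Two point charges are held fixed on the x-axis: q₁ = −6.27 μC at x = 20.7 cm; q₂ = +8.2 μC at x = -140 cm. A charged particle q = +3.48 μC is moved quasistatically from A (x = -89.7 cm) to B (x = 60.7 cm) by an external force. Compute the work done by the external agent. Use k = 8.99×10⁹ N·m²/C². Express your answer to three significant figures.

-0.695 J

For quasistatic motion the external work equals the change in potential energy: W_ext = qΔV = q(V_B − V_A).
At A: distances to the source charges are 1.10 m, 0.503 m; V_A = Σ kqᵢ/rᵢ = 9.55×10⁴ V.
At B: distances to the source charges are 0.400 m, 2.01 m; V_B = Σ kqᵢ/rᵢ = -1.04×10⁵ V.
ΔV = V_B − V_A = -2.00×10⁵ V.
W_ext = qΔV = (3.48×10⁻⁶ C)(-2.00×10⁵ V) = -0.695 J.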